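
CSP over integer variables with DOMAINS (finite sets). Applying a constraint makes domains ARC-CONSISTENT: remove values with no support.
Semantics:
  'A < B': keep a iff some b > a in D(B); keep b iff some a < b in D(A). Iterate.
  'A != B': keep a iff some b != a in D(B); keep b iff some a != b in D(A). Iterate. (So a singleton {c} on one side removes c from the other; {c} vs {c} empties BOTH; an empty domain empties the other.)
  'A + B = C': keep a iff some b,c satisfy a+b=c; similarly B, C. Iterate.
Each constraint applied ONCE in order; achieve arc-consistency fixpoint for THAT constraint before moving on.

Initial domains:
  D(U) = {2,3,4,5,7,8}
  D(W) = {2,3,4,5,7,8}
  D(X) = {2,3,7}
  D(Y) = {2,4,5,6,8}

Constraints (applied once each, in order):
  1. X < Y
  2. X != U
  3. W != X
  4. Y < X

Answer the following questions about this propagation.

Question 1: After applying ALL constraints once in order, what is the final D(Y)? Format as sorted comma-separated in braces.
Constraint 1 (X < Y) on D(X)={2,3,7} D(Y)={2,4,5,6,8}: Y {2,4,5,6,8}->{4,5,6,8}
Constraint 2 (X != U) on D(X)={2,3,7} D(U)={2,3,4,5,7,8}: no change
Constraint 3 (W != X) on D(W)={2,3,4,5,7,8} D(X)={2,3,7}: no change
Constraint 4 (Y < X) on D(Y)={4,5,6,8} D(X)={2,3,7}: Y {4,5,6,8}->{4,5,6}; X {2,3,7}->{7}
So after all 4 constraints: D(Y) = {4,5,6}

Answer: {4,5,6}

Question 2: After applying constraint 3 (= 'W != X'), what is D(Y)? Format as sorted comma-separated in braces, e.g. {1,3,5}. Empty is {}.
Answer: {4,5,6,8}

Derivation:
Constraint 1 (X < Y) on D(X)={2,3,7} D(Y)={2,4,5,6,8}: Y {2,4,5,6,8}->{4,5,6,8}
Constraint 2 (X != U) on D(X)={2,3,7} D(U)={2,3,4,5,7,8}: no change
Constraint 3 (W != X) on D(W)={2,3,4,5,7,8} D(X)={2,3,7}: no change
So after constraint 3: D(Y) = {4,5,6,8}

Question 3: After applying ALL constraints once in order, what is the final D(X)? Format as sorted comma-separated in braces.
Constraint 1 (X < Y) on D(X)={2,3,7} D(Y)={2,4,5,6,8}: Y {2,4,5,6,8}->{4,5,6,8}
Constraint 2 (X != U) on D(X)={2,3,7} D(U)={2,3,4,5,7,8}: no change
Constraint 3 (W != X) on D(W)={2,3,4,5,7,8} D(X)={2,3,7}: no change
Constraint 4 (Y < X) on D(Y)={4,5,6,8} D(X)={2,3,7}: Y {4,5,6,8}->{4,5,6}; X {2,3,7}->{7}
So after all 4 constraints: D(X) = {7}

Answer: {7}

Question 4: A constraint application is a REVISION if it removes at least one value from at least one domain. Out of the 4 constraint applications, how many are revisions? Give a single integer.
Answer: 2

Derivation:
Constraint 1 (X < Y) on D(X)={2,3,7} D(Y)={2,4,5,6,8}: Y {2,4,5,6,8}->{4,5,6,8} => REVISION
Constraint 2 (X != U) on D(X)={2,3,7} D(U)={2,3,4,5,7,8}: no change => not a revision
Constraint 3 (W != X) on D(W)={2,3,4,5,7,8} D(X)={2,3,7}: no change => not a revision
Constraint 4 (Y < X) on D(Y)={4,5,6,8} D(X)={2,3,7}: Y {4,5,6,8}->{4,5,6}; X {2,3,7}->{7} => REVISION
Total revisions = 2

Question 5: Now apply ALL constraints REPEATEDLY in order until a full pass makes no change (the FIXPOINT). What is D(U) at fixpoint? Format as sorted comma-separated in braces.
pass 0 (initial): D(U)={2,3,4,5,7,8}
pass 1: X {2,3,7}->{7}; Y {2,4,5,6,8}->{4,5,6}
pass 2: U {2,3,4,5,7,8}->{}; W {2,3,4,5,7,8}->{}; X {7}->{}; Y {4,5,6}->{}
pass 3: no change
Fixpoint after 3 passes: D(U) = {}

Answer: {}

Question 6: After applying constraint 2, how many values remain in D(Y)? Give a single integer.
Answer: 4

Derivation:
Constraint 1 (X < Y) on D(X)={2,3,7} D(Y)={2,4,5,6,8}: Y {2,4,5,6,8}->{4,5,6,8}
Constraint 2 (X != U) on D(X)={2,3,7} D(U)={2,3,4,5,7,8}: no change
So after constraint 2: D(Y)={4,5,6,8}, size = 4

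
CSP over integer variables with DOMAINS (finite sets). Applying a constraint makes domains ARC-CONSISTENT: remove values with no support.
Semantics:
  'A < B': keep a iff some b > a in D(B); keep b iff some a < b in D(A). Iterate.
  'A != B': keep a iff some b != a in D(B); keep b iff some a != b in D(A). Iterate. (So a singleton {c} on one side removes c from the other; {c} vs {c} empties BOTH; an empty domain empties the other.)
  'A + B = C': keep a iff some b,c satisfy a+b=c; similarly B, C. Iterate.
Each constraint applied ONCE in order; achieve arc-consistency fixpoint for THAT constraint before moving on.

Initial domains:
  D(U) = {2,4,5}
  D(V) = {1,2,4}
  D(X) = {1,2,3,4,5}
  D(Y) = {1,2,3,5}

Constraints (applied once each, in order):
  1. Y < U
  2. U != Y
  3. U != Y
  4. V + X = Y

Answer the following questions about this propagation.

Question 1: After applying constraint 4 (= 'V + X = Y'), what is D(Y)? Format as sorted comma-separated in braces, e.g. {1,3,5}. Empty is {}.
Constraint 1 (Y < U) on D(Y)={1,2,3,5} D(U)={2,4,5}: Y {1,2,3,5}->{1,2,3}
Constraint 2 (U != Y) on D(U)={2,4,5} D(Y)={1,2,3}: no change
Constraint 3 (U != Y) on D(U)={2,4,5} D(Y)={1,2,3}: no change
Constraint 4 (V + X = Y) on D(V)={1,2,4} D(X)={1,2,3,4,5} D(Y)={1,2,3}: V {1,2,4}->{1,2}; X {1,2,3,4,5}->{1,2}; Y {1,2,3}->{2,3}
So after constraint 4: D(Y) = {2,3}

Answer: {2,3}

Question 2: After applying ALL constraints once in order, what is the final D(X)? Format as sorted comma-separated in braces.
Answer: {1,2}

Derivation:
Constraint 1 (Y < U) on D(Y)={1,2,3,5} D(U)={2,4,5}: Y {1,2,3,5}->{1,2,3}
Constraint 2 (U != Y) on D(U)={2,4,5} D(Y)={1,2,3}: no change
Constraint 3 (U != Y) on D(U)={2,4,5} D(Y)={1,2,3}: no change
Constraint 4 (V + X = Y) on D(V)={1,2,4} D(X)={1,2,3,4,5} D(Y)={1,2,3}: V {1,2,4}->{1,2}; X {1,2,3,4,5}->{1,2}; Y {1,2,3}->{2,3}
So after all 4 constraints: D(X) = {1,2}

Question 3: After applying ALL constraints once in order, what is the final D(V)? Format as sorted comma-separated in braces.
Answer: {1,2}

Derivation:
Constraint 1 (Y < U) on D(Y)={1,2,3,5} D(U)={2,4,5}: Y {1,2,3,5}->{1,2,3}
Constraint 2 (U != Y) on D(U)={2,4,5} D(Y)={1,2,3}: no change
Constraint 3 (U != Y) on D(U)={2,4,5} D(Y)={1,2,3}: no change
Constraint 4 (V + X = Y) on D(V)={1,2,4} D(X)={1,2,3,4,5} D(Y)={1,2,3}: V {1,2,4}->{1,2}; X {1,2,3,4,5}->{1,2}; Y {1,2,3}->{2,3}
So after all 4 constraints: D(V) = {1,2}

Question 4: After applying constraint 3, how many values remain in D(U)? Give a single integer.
Constraint 1 (Y < U) on D(Y)={1,2,3,5} D(U)={2,4,5}: Y {1,2,3,5}->{1,2,3}
Constraint 2 (U != Y) on D(U)={2,4,5} D(Y)={1,2,3}: no change
Constraint 3 (U != Y) on D(U)={2,4,5} D(Y)={1,2,3}: no change
So after constraint 3: D(U)={2,4,5}, size = 3

Answer: 3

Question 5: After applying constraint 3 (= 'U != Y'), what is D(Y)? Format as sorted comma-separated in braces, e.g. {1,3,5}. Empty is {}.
Constraint 1 (Y < U) on D(Y)={1,2,3,5} D(U)={2,4,5}: Y {1,2,3,5}->{1,2,3}
Constraint 2 (U != Y) on D(U)={2,4,5} D(Y)={1,2,3}: no change
Constraint 3 (U != Y) on D(U)={2,4,5} D(Y)={1,2,3}: no change
So after constraint 3: D(Y) = {1,2,3}

Answer: {1,2,3}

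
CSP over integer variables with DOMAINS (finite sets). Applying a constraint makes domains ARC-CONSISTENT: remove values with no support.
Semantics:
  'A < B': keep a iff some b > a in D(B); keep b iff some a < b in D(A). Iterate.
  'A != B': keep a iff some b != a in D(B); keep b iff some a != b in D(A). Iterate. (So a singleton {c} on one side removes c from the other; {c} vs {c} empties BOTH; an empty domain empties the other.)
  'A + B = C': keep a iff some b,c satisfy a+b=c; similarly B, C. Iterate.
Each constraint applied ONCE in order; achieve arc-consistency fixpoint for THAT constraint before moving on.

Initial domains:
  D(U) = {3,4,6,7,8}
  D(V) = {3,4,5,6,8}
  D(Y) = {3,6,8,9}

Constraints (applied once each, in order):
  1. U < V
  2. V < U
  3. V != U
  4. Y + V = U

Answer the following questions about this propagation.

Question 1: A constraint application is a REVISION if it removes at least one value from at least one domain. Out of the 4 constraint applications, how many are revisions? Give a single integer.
Answer: 3

Derivation:
Constraint 1 (U < V) on D(U)={3,4,6,7,8} D(V)={3,4,5,6,8}: U {3,4,6,7,8}->{3,4,6,7}; V {3,4,5,6,8}->{4,5,6,8} => REVISION
Constraint 2 (V < U) on D(V)={4,5,6,8} D(U)={3,4,6,7}: V {4,5,6,8}->{4,5,6}; U {3,4,6,7}->{6,7} => REVISION
Constraint 3 (V != U) on D(V)={4,5,6} D(U)={6,7}: no change => not a revision
Constraint 4 (Y + V = U) on D(Y)={3,6,8,9} D(V)={4,5,6} D(U)={6,7}: Y {3,6,8,9}->{3}; V {4,5,6}->{4}; U {6,7}->{7} => REVISION
Total revisions = 3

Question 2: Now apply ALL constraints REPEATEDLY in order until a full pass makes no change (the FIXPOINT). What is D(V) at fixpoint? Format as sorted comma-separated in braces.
pass 0 (initial): D(V)={3,4,5,6,8}
pass 1: U {3,4,6,7,8}->{7}; V {3,4,5,6,8}->{4}; Y {3,6,8,9}->{3}
pass 2: U {7}->{}; V {4}->{}; Y {3}->{}
pass 3: no change
Fixpoint after 3 passes: D(V) = {}

Answer: {}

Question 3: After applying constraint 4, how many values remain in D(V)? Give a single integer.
Answer: 1

Derivation:
Constraint 1 (U < V) on D(U)={3,4,6,7,8} D(V)={3,4,5,6,8}: U {3,4,6,7,8}->{3,4,6,7}; V {3,4,5,6,8}->{4,5,6,8}
Constraint 2 (V < U) on D(V)={4,5,6,8} D(U)={3,4,6,7}: V {4,5,6,8}->{4,5,6}; U {3,4,6,7}->{6,7}
Constraint 3 (V != U) on D(V)={4,5,6} D(U)={6,7}: no change
Constraint 4 (Y + V = U) on D(Y)={3,6,8,9} D(V)={4,5,6} D(U)={6,7}: Y {3,6,8,9}->{3}; V {4,5,6}->{4}; U {6,7}->{7}
So after constraint 4: D(V)={4}, size = 1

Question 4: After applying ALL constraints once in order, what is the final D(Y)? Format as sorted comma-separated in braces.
Answer: {3}

Derivation:
Constraint 1 (U < V) on D(U)={3,4,6,7,8} D(V)={3,4,5,6,8}: U {3,4,6,7,8}->{3,4,6,7}; V {3,4,5,6,8}->{4,5,6,8}
Constraint 2 (V < U) on D(V)={4,5,6,8} D(U)={3,4,6,7}: V {4,5,6,8}->{4,5,6}; U {3,4,6,7}->{6,7}
Constraint 3 (V != U) on D(V)={4,5,6} D(U)={6,7}: no change
Constraint 4 (Y + V = U) on D(Y)={3,6,8,9} D(V)={4,5,6} D(U)={6,7}: Y {3,6,8,9}->{3}; V {4,5,6}->{4}; U {6,7}->{7}
So after all 4 constraints: D(Y) = {3}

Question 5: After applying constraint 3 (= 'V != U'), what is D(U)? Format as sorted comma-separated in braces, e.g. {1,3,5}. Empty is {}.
Answer: {6,7}

Derivation:
Constraint 1 (U < V) on D(U)={3,4,6,7,8} D(V)={3,4,5,6,8}: U {3,4,6,7,8}->{3,4,6,7}; V {3,4,5,6,8}->{4,5,6,8}
Constraint 2 (V < U) on D(V)={4,5,6,8} D(U)={3,4,6,7}: V {4,5,6,8}->{4,5,6}; U {3,4,6,7}->{6,7}
Constraint 3 (V != U) on D(V)={4,5,6} D(U)={6,7}: no change
So after constraint 3: D(U) = {6,7}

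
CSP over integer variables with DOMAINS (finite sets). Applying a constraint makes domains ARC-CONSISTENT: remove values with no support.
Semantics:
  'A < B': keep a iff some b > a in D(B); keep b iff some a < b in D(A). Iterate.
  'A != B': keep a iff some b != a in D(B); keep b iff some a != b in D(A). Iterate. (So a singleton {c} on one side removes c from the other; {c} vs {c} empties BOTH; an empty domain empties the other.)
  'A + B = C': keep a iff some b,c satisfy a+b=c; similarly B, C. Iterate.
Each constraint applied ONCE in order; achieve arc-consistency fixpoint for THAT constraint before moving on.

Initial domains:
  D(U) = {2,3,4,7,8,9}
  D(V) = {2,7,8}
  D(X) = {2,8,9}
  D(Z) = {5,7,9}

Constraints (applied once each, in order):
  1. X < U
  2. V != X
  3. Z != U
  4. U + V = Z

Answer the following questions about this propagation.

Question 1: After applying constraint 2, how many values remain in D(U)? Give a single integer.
Answer: 5

Derivation:
Constraint 1 (X < U) on D(X)={2,8,9} D(U)={2,3,4,7,8,9}: X {2,8,9}->{2,8}; U {2,3,4,7,8,9}->{3,4,7,8,9}
Constraint 2 (V != X) on D(V)={2,7,8} D(X)={2,8}: no change
So after constraint 2: D(U)={3,4,7,8,9}, size = 5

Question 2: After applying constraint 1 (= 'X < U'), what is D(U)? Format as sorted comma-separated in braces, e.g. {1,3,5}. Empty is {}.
Constraint 1 (X < U) on D(X)={2,8,9} D(U)={2,3,4,7,8,9}: X {2,8,9}->{2,8}; U {2,3,4,7,8,9}->{3,4,7,8,9}
So after constraint 1: D(U) = {3,4,7,8,9}

Answer: {3,4,7,8,9}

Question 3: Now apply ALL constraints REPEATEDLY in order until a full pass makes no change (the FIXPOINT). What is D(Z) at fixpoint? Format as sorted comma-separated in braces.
pass 0 (initial): D(Z)={5,7,9}
pass 1: U {2,3,4,7,8,9}->{3,7}; V {2,7,8}->{2}; X {2,8,9}->{2,8}; Z {5,7,9}->{5,9}
pass 2: U {3,7}->{}; V {2}->{}; X {2,8}->{}; Z {5,9}->{}
pass 3: no change
Fixpoint after 3 passes: D(Z) = {}

Answer: {}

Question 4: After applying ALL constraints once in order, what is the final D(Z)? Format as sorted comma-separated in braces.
Answer: {5,9}

Derivation:
Constraint 1 (X < U) on D(X)={2,8,9} D(U)={2,3,4,7,8,9}: X {2,8,9}->{2,8}; U {2,3,4,7,8,9}->{3,4,7,8,9}
Constraint 2 (V != X) on D(V)={2,7,8} D(X)={2,8}: no change
Constraint 3 (Z != U) on D(Z)={5,7,9} D(U)={3,4,7,8,9}: no change
Constraint 4 (U + V = Z) on D(U)={3,4,7,8,9} D(V)={2,7,8} D(Z)={5,7,9}: U {3,4,7,8,9}->{3,7}; V {2,7,8}->{2}; Z {5,7,9}->{5,9}
So after all 4 constraints: D(Z) = {5,9}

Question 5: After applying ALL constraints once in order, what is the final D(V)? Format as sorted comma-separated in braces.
Answer: {2}

Derivation:
Constraint 1 (X < U) on D(X)={2,8,9} D(U)={2,3,4,7,8,9}: X {2,8,9}->{2,8}; U {2,3,4,7,8,9}->{3,4,7,8,9}
Constraint 2 (V != X) on D(V)={2,7,8} D(X)={2,8}: no change
Constraint 3 (Z != U) on D(Z)={5,7,9} D(U)={3,4,7,8,9}: no change
Constraint 4 (U + V = Z) on D(U)={3,4,7,8,9} D(V)={2,7,8} D(Z)={5,7,9}: U {3,4,7,8,9}->{3,7}; V {2,7,8}->{2}; Z {5,7,9}->{5,9}
So after all 4 constraints: D(V) = {2}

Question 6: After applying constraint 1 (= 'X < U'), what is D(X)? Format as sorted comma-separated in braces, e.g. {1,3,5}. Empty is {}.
Constraint 1 (X < U) on D(X)={2,8,9} D(U)={2,3,4,7,8,9}: X {2,8,9}->{2,8}; U {2,3,4,7,8,9}->{3,4,7,8,9}
So after constraint 1: D(X) = {2,8}

Answer: {2,8}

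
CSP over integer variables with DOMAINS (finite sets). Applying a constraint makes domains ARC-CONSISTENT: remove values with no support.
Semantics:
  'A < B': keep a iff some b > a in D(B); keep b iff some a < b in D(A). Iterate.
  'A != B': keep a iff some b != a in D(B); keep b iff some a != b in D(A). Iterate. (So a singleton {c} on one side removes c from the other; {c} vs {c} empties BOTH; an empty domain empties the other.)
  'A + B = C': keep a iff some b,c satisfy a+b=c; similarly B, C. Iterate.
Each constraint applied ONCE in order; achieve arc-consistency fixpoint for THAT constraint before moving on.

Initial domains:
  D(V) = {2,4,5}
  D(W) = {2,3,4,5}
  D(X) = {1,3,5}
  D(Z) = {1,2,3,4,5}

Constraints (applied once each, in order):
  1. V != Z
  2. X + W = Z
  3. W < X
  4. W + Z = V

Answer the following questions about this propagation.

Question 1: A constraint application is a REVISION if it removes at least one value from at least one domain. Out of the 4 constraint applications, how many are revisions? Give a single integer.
Constraint 1 (V != Z) on D(V)={2,4,5} D(Z)={1,2,3,4,5}: no change => not a revision
Constraint 2 (X + W = Z) on D(X)={1,3,5} D(W)={2,3,4,5} D(Z)={1,2,3,4,5}: X {1,3,5}->{1,3}; W {2,3,4,5}->{2,3,4}; Z {1,2,3,4,5}->{3,4,5} => REVISION
Constraint 3 (W < X) on D(W)={2,3,4} D(X)={1,3}: W {2,3,4}->{2}; X {1,3}->{3} => REVISION
Constraint 4 (W + Z = V) on D(W)={2} D(Z)={3,4,5} D(V)={2,4,5}: Z {3,4,5}->{3}; V {2,4,5}->{5} => REVISION
Total revisions = 3

Answer: 3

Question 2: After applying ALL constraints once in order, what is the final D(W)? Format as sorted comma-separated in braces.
Answer: {2}

Derivation:
Constraint 1 (V != Z) on D(V)={2,4,5} D(Z)={1,2,3,4,5}: no change
Constraint 2 (X + W = Z) on D(X)={1,3,5} D(W)={2,3,4,5} D(Z)={1,2,3,4,5}: X {1,3,5}->{1,3}; W {2,3,4,5}->{2,3,4}; Z {1,2,3,4,5}->{3,4,5}
Constraint 3 (W < X) on D(W)={2,3,4} D(X)={1,3}: W {2,3,4}->{2}; X {1,3}->{3}
Constraint 4 (W + Z = V) on D(W)={2} D(Z)={3,4,5} D(V)={2,4,5}: Z {3,4,5}->{3}; V {2,4,5}->{5}
So after all 4 constraints: D(W) = {2}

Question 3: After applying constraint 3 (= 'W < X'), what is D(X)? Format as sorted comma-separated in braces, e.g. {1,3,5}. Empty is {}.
Constraint 1 (V != Z) on D(V)={2,4,5} D(Z)={1,2,3,4,5}: no change
Constraint 2 (X + W = Z) on D(X)={1,3,5} D(W)={2,3,4,5} D(Z)={1,2,3,4,5}: X {1,3,5}->{1,3}; W {2,3,4,5}->{2,3,4}; Z {1,2,3,4,5}->{3,4,5}
Constraint 3 (W < X) on D(W)={2,3,4} D(X)={1,3}: W {2,3,4}->{2}; X {1,3}->{3}
So after constraint 3: D(X) = {3}

Answer: {3}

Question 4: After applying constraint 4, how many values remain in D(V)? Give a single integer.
Constraint 1 (V != Z) on D(V)={2,4,5} D(Z)={1,2,3,4,5}: no change
Constraint 2 (X + W = Z) on D(X)={1,3,5} D(W)={2,3,4,5} D(Z)={1,2,3,4,5}: X {1,3,5}->{1,3}; W {2,3,4,5}->{2,3,4}; Z {1,2,3,4,5}->{3,4,5}
Constraint 3 (W < X) on D(W)={2,3,4} D(X)={1,3}: W {2,3,4}->{2}; X {1,3}->{3}
Constraint 4 (W + Z = V) on D(W)={2} D(Z)={3,4,5} D(V)={2,4,5}: Z {3,4,5}->{3}; V {2,4,5}->{5}
So after constraint 4: D(V)={5}, size = 1

Answer: 1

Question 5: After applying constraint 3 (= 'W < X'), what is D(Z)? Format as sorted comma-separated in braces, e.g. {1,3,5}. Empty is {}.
Constraint 1 (V != Z) on D(V)={2,4,5} D(Z)={1,2,3,4,5}: no change
Constraint 2 (X + W = Z) on D(X)={1,3,5} D(W)={2,3,4,5} D(Z)={1,2,3,4,5}: X {1,3,5}->{1,3}; W {2,3,4,5}->{2,3,4}; Z {1,2,3,4,5}->{3,4,5}
Constraint 3 (W < X) on D(W)={2,3,4} D(X)={1,3}: W {2,3,4}->{2}; X {1,3}->{3}
So after constraint 3: D(Z) = {3,4,5}

Answer: {3,4,5}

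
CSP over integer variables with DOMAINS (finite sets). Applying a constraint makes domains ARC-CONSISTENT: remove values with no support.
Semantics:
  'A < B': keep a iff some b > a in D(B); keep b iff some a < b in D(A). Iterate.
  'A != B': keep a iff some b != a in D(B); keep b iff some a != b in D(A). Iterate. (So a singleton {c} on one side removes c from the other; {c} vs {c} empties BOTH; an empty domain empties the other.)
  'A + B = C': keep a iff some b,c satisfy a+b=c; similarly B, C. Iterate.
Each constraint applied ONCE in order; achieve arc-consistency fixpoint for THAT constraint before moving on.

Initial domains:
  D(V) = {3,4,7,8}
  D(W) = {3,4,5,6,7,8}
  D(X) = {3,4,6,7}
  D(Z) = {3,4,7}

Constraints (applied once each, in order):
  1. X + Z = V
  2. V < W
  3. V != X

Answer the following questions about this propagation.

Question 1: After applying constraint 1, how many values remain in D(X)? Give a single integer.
Answer: 2

Derivation:
Constraint 1 (X + Z = V) on D(X)={3,4,6,7} D(Z)={3,4,7} D(V)={3,4,7,8}: X {3,4,6,7}->{3,4}; Z {3,4,7}->{3,4}; V {3,4,7,8}->{7,8}
So after constraint 1: D(X)={3,4}, size = 2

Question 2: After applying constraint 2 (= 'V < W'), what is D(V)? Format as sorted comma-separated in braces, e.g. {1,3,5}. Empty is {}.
Answer: {7}

Derivation:
Constraint 1 (X + Z = V) on D(X)={3,4,6,7} D(Z)={3,4,7} D(V)={3,4,7,8}: X {3,4,6,7}->{3,4}; Z {3,4,7}->{3,4}; V {3,4,7,8}->{7,8}
Constraint 2 (V < W) on D(V)={7,8} D(W)={3,4,5,6,7,8}: V {7,8}->{7}; W {3,4,5,6,7,8}->{8}
So after constraint 2: D(V) = {7}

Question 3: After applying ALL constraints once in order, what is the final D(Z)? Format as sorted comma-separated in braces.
Constraint 1 (X + Z = V) on D(X)={3,4,6,7} D(Z)={3,4,7} D(V)={3,4,7,8}: X {3,4,6,7}->{3,4}; Z {3,4,7}->{3,4}; V {3,4,7,8}->{7,8}
Constraint 2 (V < W) on D(V)={7,8} D(W)={3,4,5,6,7,8}: V {7,8}->{7}; W {3,4,5,6,7,8}->{8}
Constraint 3 (V != X) on D(V)={7} D(X)={3,4}: no change
So after all 3 constraints: D(Z) = {3,4}

Answer: {3,4}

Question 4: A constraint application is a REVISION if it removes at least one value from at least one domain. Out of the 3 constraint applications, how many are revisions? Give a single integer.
Constraint 1 (X + Z = V) on D(X)={3,4,6,7} D(Z)={3,4,7} D(V)={3,4,7,8}: X {3,4,6,7}->{3,4}; Z {3,4,7}->{3,4}; V {3,4,7,8}->{7,8} => REVISION
Constraint 2 (V < W) on D(V)={7,8} D(W)={3,4,5,6,7,8}: V {7,8}->{7}; W {3,4,5,6,7,8}->{8} => REVISION
Constraint 3 (V != X) on D(V)={7} D(X)={3,4}: no change => not a revision
Total revisions = 2

Answer: 2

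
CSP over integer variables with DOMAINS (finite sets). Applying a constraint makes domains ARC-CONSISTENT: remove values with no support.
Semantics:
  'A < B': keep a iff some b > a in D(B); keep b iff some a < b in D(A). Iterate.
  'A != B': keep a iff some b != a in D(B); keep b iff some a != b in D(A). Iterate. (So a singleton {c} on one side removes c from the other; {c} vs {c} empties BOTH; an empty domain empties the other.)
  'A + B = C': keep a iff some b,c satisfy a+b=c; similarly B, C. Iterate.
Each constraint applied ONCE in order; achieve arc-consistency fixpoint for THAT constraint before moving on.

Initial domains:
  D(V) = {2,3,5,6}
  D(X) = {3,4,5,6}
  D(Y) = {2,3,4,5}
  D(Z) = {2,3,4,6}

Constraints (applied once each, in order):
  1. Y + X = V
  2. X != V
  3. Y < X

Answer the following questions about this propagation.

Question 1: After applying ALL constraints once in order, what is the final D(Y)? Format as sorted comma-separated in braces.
Constraint 1 (Y + X = V) on D(Y)={2,3,4,5} D(X)={3,4,5,6} D(V)={2,3,5,6}: Y {2,3,4,5}->{2,3}; X {3,4,5,6}->{3,4}; V {2,3,5,6}->{5,6}
Constraint 2 (X != V) on D(X)={3,4} D(V)={5,6}: no change
Constraint 3 (Y < X) on D(Y)={2,3} D(X)={3,4}: no change
So after all 3 constraints: D(Y) = {2,3}

Answer: {2,3}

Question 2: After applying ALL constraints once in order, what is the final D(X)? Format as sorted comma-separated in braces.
Constraint 1 (Y + X = V) on D(Y)={2,3,4,5} D(X)={3,4,5,6} D(V)={2,3,5,6}: Y {2,3,4,5}->{2,3}; X {3,4,5,6}->{3,4}; V {2,3,5,6}->{5,6}
Constraint 2 (X != V) on D(X)={3,4} D(V)={5,6}: no change
Constraint 3 (Y < X) on D(Y)={2,3} D(X)={3,4}: no change
So after all 3 constraints: D(X) = {3,4}

Answer: {3,4}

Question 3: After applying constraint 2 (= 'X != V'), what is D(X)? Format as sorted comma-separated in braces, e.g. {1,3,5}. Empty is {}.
Answer: {3,4}

Derivation:
Constraint 1 (Y + X = V) on D(Y)={2,3,4,5} D(X)={3,4,5,6} D(V)={2,3,5,6}: Y {2,3,4,5}->{2,3}; X {3,4,5,6}->{3,4}; V {2,3,5,6}->{5,6}
Constraint 2 (X != V) on D(X)={3,4} D(V)={5,6}: no change
So after constraint 2: D(X) = {3,4}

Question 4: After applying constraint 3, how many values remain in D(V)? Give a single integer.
Answer: 2

Derivation:
Constraint 1 (Y + X = V) on D(Y)={2,3,4,5} D(X)={3,4,5,6} D(V)={2,3,5,6}: Y {2,3,4,5}->{2,3}; X {3,4,5,6}->{3,4}; V {2,3,5,6}->{5,6}
Constraint 2 (X != V) on D(X)={3,4} D(V)={5,6}: no change
Constraint 3 (Y < X) on D(Y)={2,3} D(X)={3,4}: no change
So after constraint 3: D(V)={5,6}, size = 2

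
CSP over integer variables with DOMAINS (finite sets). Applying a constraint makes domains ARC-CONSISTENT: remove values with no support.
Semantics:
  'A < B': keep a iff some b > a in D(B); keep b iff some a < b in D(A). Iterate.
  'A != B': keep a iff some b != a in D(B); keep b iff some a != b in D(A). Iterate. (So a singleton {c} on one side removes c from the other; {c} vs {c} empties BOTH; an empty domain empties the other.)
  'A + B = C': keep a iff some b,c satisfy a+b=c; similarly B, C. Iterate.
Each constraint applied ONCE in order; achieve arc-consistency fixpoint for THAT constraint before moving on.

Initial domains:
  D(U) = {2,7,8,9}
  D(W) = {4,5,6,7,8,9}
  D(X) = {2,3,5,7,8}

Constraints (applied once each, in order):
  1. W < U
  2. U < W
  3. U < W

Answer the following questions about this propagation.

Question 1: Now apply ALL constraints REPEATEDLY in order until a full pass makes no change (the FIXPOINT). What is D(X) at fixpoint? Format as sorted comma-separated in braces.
pass 0 (initial): D(X)={2,3,5,7,8}
pass 1: U {2,7,8,9}->{7}; W {4,5,6,7,8,9}->{8}
pass 2: U {7}->{}; W {8}->{}
pass 3: no change
Fixpoint after 3 passes: D(X) = {2,3,5,7,8}

Answer: {2,3,5,7,8}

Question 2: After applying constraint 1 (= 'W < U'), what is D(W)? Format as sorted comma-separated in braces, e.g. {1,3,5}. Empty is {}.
Constraint 1 (W < U) on D(W)={4,5,6,7,8,9} D(U)={2,7,8,9}: W {4,5,6,7,8,9}->{4,5,6,7,8}; U {2,7,8,9}->{7,8,9}
So after constraint 1: D(W) = {4,5,6,7,8}

Answer: {4,5,6,7,8}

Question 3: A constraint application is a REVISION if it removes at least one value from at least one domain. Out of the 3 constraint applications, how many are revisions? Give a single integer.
Answer: 2

Derivation:
Constraint 1 (W < U) on D(W)={4,5,6,7,8,9} D(U)={2,7,8,9}: W {4,5,6,7,8,9}->{4,5,6,7,8}; U {2,7,8,9}->{7,8,9} => REVISION
Constraint 2 (U < W) on D(U)={7,8,9} D(W)={4,5,6,7,8}: U {7,8,9}->{7}; W {4,5,6,7,8}->{8} => REVISION
Constraint 3 (U < W) on D(U)={7} D(W)={8}: no change => not a revision
Total revisions = 2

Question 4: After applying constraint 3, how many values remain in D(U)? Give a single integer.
Answer: 1

Derivation:
Constraint 1 (W < U) on D(W)={4,5,6,7,8,9} D(U)={2,7,8,9}: W {4,5,6,7,8,9}->{4,5,6,7,8}; U {2,7,8,9}->{7,8,9}
Constraint 2 (U < W) on D(U)={7,8,9} D(W)={4,5,6,7,8}: U {7,8,9}->{7}; W {4,5,6,7,8}->{8}
Constraint 3 (U < W) on D(U)={7} D(W)={8}: no change
So after constraint 3: D(U)={7}, size = 1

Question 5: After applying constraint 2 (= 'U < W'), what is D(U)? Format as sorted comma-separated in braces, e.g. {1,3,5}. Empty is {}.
Answer: {7}

Derivation:
Constraint 1 (W < U) on D(W)={4,5,6,7,8,9} D(U)={2,7,8,9}: W {4,5,6,7,8,9}->{4,5,6,7,8}; U {2,7,8,9}->{7,8,9}
Constraint 2 (U < W) on D(U)={7,8,9} D(W)={4,5,6,7,8}: U {7,8,9}->{7}; W {4,5,6,7,8}->{8}
So after constraint 2: D(U) = {7}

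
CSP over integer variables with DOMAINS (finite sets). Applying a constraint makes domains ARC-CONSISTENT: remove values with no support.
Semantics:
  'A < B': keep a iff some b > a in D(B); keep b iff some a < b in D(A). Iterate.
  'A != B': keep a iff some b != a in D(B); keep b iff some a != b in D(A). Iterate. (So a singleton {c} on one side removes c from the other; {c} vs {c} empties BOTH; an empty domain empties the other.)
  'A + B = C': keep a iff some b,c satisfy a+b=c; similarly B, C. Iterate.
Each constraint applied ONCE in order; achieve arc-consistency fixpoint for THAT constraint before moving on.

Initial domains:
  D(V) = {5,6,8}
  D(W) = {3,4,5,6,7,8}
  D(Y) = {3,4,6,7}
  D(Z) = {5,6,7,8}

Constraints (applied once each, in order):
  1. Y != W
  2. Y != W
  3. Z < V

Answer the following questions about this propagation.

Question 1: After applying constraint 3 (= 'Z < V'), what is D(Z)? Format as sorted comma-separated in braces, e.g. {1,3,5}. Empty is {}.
Answer: {5,6,7}

Derivation:
Constraint 1 (Y != W) on D(Y)={3,4,6,7} D(W)={3,4,5,6,7,8}: no change
Constraint 2 (Y != W) on D(Y)={3,4,6,7} D(W)={3,4,5,6,7,8}: no change
Constraint 3 (Z < V) on D(Z)={5,6,7,8} D(V)={5,6,8}: Z {5,6,7,8}->{5,6,7}; V {5,6,8}->{6,8}
So after constraint 3: D(Z) = {5,6,7}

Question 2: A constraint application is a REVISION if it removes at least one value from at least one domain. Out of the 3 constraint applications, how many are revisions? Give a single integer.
Constraint 1 (Y != W) on D(Y)={3,4,6,7} D(W)={3,4,5,6,7,8}: no change => not a revision
Constraint 2 (Y != W) on D(Y)={3,4,6,7} D(W)={3,4,5,6,7,8}: no change => not a revision
Constraint 3 (Z < V) on D(Z)={5,6,7,8} D(V)={5,6,8}: Z {5,6,7,8}->{5,6,7}; V {5,6,8}->{6,8} => REVISION
Total revisions = 1

Answer: 1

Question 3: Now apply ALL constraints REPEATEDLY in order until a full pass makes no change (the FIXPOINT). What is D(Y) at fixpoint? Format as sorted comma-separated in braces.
pass 0 (initial): D(Y)={3,4,6,7}
pass 1: V {5,6,8}->{6,8}; Z {5,6,7,8}->{5,6,7}
pass 2: no change
Fixpoint after 2 passes: D(Y) = {3,4,6,7}

Answer: {3,4,6,7}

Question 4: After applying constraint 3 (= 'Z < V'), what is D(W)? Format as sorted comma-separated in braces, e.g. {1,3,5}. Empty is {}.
Constraint 1 (Y != W) on D(Y)={3,4,6,7} D(W)={3,4,5,6,7,8}: no change
Constraint 2 (Y != W) on D(Y)={3,4,6,7} D(W)={3,4,5,6,7,8}: no change
Constraint 3 (Z < V) on D(Z)={5,6,7,8} D(V)={5,6,8}: Z {5,6,7,8}->{5,6,7}; V {5,6,8}->{6,8}
So after constraint 3: D(W) = {3,4,5,6,7,8}

Answer: {3,4,5,6,7,8}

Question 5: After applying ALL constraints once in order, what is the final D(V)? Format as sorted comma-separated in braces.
Answer: {6,8}

Derivation:
Constraint 1 (Y != W) on D(Y)={3,4,6,7} D(W)={3,4,5,6,7,8}: no change
Constraint 2 (Y != W) on D(Y)={3,4,6,7} D(W)={3,4,5,6,7,8}: no change
Constraint 3 (Z < V) on D(Z)={5,6,7,8} D(V)={5,6,8}: Z {5,6,7,8}->{5,6,7}; V {5,6,8}->{6,8}
So after all 3 constraints: D(V) = {6,8}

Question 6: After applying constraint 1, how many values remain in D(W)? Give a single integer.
Constraint 1 (Y != W) on D(Y)={3,4,6,7} D(W)={3,4,5,6,7,8}: no change
So after constraint 1: D(W)={3,4,5,6,7,8}, size = 6

Answer: 6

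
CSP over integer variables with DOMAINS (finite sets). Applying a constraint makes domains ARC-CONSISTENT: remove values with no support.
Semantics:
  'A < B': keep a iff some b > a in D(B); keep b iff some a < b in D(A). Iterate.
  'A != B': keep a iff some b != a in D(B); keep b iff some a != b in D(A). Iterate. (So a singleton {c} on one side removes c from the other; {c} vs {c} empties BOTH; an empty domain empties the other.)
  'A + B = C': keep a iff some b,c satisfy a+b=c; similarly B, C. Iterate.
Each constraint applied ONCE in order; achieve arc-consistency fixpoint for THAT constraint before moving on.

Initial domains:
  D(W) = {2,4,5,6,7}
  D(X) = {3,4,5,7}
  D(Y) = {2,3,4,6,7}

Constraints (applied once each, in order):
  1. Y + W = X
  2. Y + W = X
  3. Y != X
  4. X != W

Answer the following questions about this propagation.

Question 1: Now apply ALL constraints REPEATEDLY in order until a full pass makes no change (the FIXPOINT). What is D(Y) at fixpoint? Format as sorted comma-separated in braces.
pass 0 (initial): D(Y)={2,3,4,6,7}
pass 1: W {2,4,5,6,7}->{2,4,5}; X {3,4,5,7}->{4,5,7}; Y {2,3,4,6,7}->{2,3}
pass 2: no change
Fixpoint after 2 passes: D(Y) = {2,3}

Answer: {2,3}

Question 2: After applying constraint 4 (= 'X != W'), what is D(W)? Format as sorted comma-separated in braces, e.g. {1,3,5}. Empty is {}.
Constraint 1 (Y + W = X) on D(Y)={2,3,4,6,7} D(W)={2,4,5,6,7} D(X)={3,4,5,7}: Y {2,3,4,6,7}->{2,3}; W {2,4,5,6,7}->{2,4,5}; X {3,4,5,7}->{4,5,7}
Constraint 2 (Y + W = X) on D(Y)={2,3} D(W)={2,4,5} D(X)={4,5,7}: no change
Constraint 3 (Y != X) on D(Y)={2,3} D(X)={4,5,7}: no change
Constraint 4 (X != W) on D(X)={4,5,7} D(W)={2,4,5}: no change
So after constraint 4: D(W) = {2,4,5}

Answer: {2,4,5}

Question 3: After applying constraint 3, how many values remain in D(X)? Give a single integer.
Constraint 1 (Y + W = X) on D(Y)={2,3,4,6,7} D(W)={2,4,5,6,7} D(X)={3,4,5,7}: Y {2,3,4,6,7}->{2,3}; W {2,4,5,6,7}->{2,4,5}; X {3,4,5,7}->{4,5,7}
Constraint 2 (Y + W = X) on D(Y)={2,3} D(W)={2,4,5} D(X)={4,5,7}: no change
Constraint 3 (Y != X) on D(Y)={2,3} D(X)={4,5,7}: no change
So after constraint 3: D(X)={4,5,7}, size = 3

Answer: 3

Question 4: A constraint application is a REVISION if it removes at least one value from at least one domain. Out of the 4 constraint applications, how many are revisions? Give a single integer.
Answer: 1

Derivation:
Constraint 1 (Y + W = X) on D(Y)={2,3,4,6,7} D(W)={2,4,5,6,7} D(X)={3,4,5,7}: Y {2,3,4,6,7}->{2,3}; W {2,4,5,6,7}->{2,4,5}; X {3,4,5,7}->{4,5,7} => REVISION
Constraint 2 (Y + W = X) on D(Y)={2,3} D(W)={2,4,5} D(X)={4,5,7}: no change => not a revision
Constraint 3 (Y != X) on D(Y)={2,3} D(X)={4,5,7}: no change => not a revision
Constraint 4 (X != W) on D(X)={4,5,7} D(W)={2,4,5}: no change => not a revision
Total revisions = 1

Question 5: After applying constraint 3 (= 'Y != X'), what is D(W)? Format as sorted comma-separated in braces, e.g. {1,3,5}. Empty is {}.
Answer: {2,4,5}

Derivation:
Constraint 1 (Y + W = X) on D(Y)={2,3,4,6,7} D(W)={2,4,5,6,7} D(X)={3,4,5,7}: Y {2,3,4,6,7}->{2,3}; W {2,4,5,6,7}->{2,4,5}; X {3,4,5,7}->{4,5,7}
Constraint 2 (Y + W = X) on D(Y)={2,3} D(W)={2,4,5} D(X)={4,5,7}: no change
Constraint 3 (Y != X) on D(Y)={2,3} D(X)={4,5,7}: no change
So after constraint 3: D(W) = {2,4,5}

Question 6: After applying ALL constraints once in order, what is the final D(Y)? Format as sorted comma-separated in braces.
Answer: {2,3}

Derivation:
Constraint 1 (Y + W = X) on D(Y)={2,3,4,6,7} D(W)={2,4,5,6,7} D(X)={3,4,5,7}: Y {2,3,4,6,7}->{2,3}; W {2,4,5,6,7}->{2,4,5}; X {3,4,5,7}->{4,5,7}
Constraint 2 (Y + W = X) on D(Y)={2,3} D(W)={2,4,5} D(X)={4,5,7}: no change
Constraint 3 (Y != X) on D(Y)={2,3} D(X)={4,5,7}: no change
Constraint 4 (X != W) on D(X)={4,5,7} D(W)={2,4,5}: no change
So after all 4 constraints: D(Y) = {2,3}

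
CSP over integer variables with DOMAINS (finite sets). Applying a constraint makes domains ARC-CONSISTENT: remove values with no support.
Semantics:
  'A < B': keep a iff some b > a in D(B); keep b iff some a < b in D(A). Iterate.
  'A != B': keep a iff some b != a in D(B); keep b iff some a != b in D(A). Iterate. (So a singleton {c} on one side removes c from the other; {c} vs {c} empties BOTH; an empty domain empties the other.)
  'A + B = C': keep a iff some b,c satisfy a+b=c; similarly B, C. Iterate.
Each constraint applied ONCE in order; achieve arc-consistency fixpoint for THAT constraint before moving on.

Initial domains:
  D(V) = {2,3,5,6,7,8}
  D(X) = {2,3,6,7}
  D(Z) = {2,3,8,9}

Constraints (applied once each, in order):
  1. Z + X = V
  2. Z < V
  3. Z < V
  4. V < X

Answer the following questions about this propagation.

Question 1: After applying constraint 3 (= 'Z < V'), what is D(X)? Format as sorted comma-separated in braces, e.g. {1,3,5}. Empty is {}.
Answer: {2,3,6}

Derivation:
Constraint 1 (Z + X = V) on D(Z)={2,3,8,9} D(X)={2,3,6,7} D(V)={2,3,5,6,7,8}: Z {2,3,8,9}->{2,3}; X {2,3,6,7}->{2,3,6}; V {2,3,5,6,7,8}->{5,6,8}
Constraint 2 (Z < V) on D(Z)={2,3} D(V)={5,6,8}: no change
Constraint 3 (Z < V) on D(Z)={2,3} D(V)={5,6,8}: no change
So after constraint 3: D(X) = {2,3,6}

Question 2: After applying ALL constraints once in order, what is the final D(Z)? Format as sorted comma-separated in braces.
Constraint 1 (Z + X = V) on D(Z)={2,3,8,9} D(X)={2,3,6,7} D(V)={2,3,5,6,7,8}: Z {2,3,8,9}->{2,3}; X {2,3,6,7}->{2,3,6}; V {2,3,5,6,7,8}->{5,6,8}
Constraint 2 (Z < V) on D(Z)={2,3} D(V)={5,6,8}: no change
Constraint 3 (Z < V) on D(Z)={2,3} D(V)={5,6,8}: no change
Constraint 4 (V < X) on D(V)={5,6,8} D(X)={2,3,6}: V {5,6,8}->{5}; X {2,3,6}->{6}
So after all 4 constraints: D(Z) = {2,3}

Answer: {2,3}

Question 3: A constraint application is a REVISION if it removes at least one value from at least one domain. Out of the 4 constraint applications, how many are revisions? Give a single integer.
Constraint 1 (Z + X = V) on D(Z)={2,3,8,9} D(X)={2,3,6,7} D(V)={2,3,5,6,7,8}: Z {2,3,8,9}->{2,3}; X {2,3,6,7}->{2,3,6}; V {2,3,5,6,7,8}->{5,6,8} => REVISION
Constraint 2 (Z < V) on D(Z)={2,3} D(V)={5,6,8}: no change => not a revision
Constraint 3 (Z < V) on D(Z)={2,3} D(V)={5,6,8}: no change => not a revision
Constraint 4 (V < X) on D(V)={5,6,8} D(X)={2,3,6}: V {5,6,8}->{5}; X {2,3,6}->{6} => REVISION
Total revisions = 2

Answer: 2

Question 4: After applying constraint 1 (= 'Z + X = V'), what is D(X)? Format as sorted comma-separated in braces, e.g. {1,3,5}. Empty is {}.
Answer: {2,3,6}

Derivation:
Constraint 1 (Z + X = V) on D(Z)={2,3,8,9} D(X)={2,3,6,7} D(V)={2,3,5,6,7,8}: Z {2,3,8,9}->{2,3}; X {2,3,6,7}->{2,3,6}; V {2,3,5,6,7,8}->{5,6,8}
So after constraint 1: D(X) = {2,3,6}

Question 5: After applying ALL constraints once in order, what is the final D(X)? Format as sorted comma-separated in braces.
Constraint 1 (Z + X = V) on D(Z)={2,3,8,9} D(X)={2,3,6,7} D(V)={2,3,5,6,7,8}: Z {2,3,8,9}->{2,3}; X {2,3,6,7}->{2,3,6}; V {2,3,5,6,7,8}->{5,6,8}
Constraint 2 (Z < V) on D(Z)={2,3} D(V)={5,6,8}: no change
Constraint 3 (Z < V) on D(Z)={2,3} D(V)={5,6,8}: no change
Constraint 4 (V < X) on D(V)={5,6,8} D(X)={2,3,6}: V {5,6,8}->{5}; X {2,3,6}->{6}
So after all 4 constraints: D(X) = {6}

Answer: {6}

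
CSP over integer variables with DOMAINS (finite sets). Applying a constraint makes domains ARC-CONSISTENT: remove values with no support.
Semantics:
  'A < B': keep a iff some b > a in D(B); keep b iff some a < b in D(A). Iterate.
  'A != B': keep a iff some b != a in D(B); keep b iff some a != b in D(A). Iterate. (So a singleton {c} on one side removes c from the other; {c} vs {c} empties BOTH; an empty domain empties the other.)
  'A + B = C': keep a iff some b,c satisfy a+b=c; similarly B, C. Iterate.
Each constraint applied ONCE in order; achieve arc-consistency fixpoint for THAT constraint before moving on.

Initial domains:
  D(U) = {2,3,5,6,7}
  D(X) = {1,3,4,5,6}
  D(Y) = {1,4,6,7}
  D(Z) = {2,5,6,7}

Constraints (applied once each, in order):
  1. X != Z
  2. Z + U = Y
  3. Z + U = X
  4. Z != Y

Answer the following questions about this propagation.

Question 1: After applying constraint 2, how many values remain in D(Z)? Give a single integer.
Constraint 1 (X != Z) on D(X)={1,3,4,5,6} D(Z)={2,5,6,7}: no change
Constraint 2 (Z + U = Y) on D(Z)={2,5,6,7} D(U)={2,3,5,6,7} D(Y)={1,4,6,7}: Z {2,5,6,7}->{2,5}; U {2,3,5,6,7}->{2,5}; Y {1,4,6,7}->{4,7}
So after constraint 2: D(Z)={2,5}, size = 2

Answer: 2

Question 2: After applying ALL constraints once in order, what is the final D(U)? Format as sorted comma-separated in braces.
Answer: {2}

Derivation:
Constraint 1 (X != Z) on D(X)={1,3,4,5,6} D(Z)={2,5,6,7}: no change
Constraint 2 (Z + U = Y) on D(Z)={2,5,6,7} D(U)={2,3,5,6,7} D(Y)={1,4,6,7}: Z {2,5,6,7}->{2,5}; U {2,3,5,6,7}->{2,5}; Y {1,4,6,7}->{4,7}
Constraint 3 (Z + U = X) on D(Z)={2,5} D(U)={2,5} D(X)={1,3,4,5,6}: Z {2,5}->{2}; U {2,5}->{2}; X {1,3,4,5,6}->{4}
Constraint 4 (Z != Y) on D(Z)={2} D(Y)={4,7}: no change
So after all 4 constraints: D(U) = {2}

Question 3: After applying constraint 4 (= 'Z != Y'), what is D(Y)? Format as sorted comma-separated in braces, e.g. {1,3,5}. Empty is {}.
Constraint 1 (X != Z) on D(X)={1,3,4,5,6} D(Z)={2,5,6,7}: no change
Constraint 2 (Z + U = Y) on D(Z)={2,5,6,7} D(U)={2,3,5,6,7} D(Y)={1,4,6,7}: Z {2,5,6,7}->{2,5}; U {2,3,5,6,7}->{2,5}; Y {1,4,6,7}->{4,7}
Constraint 3 (Z + U = X) on D(Z)={2,5} D(U)={2,5} D(X)={1,3,4,5,6}: Z {2,5}->{2}; U {2,5}->{2}; X {1,3,4,5,6}->{4}
Constraint 4 (Z != Y) on D(Z)={2} D(Y)={4,7}: no change
So after constraint 4: D(Y) = {4,7}

Answer: {4,7}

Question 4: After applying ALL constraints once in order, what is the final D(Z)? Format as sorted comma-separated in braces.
Constraint 1 (X != Z) on D(X)={1,3,4,5,6} D(Z)={2,5,6,7}: no change
Constraint 2 (Z + U = Y) on D(Z)={2,5,6,7} D(U)={2,3,5,6,7} D(Y)={1,4,6,7}: Z {2,5,6,7}->{2,5}; U {2,3,5,6,7}->{2,5}; Y {1,4,6,7}->{4,7}
Constraint 3 (Z + U = X) on D(Z)={2,5} D(U)={2,5} D(X)={1,3,4,5,6}: Z {2,5}->{2}; U {2,5}->{2}; X {1,3,4,5,6}->{4}
Constraint 4 (Z != Y) on D(Z)={2} D(Y)={4,7}: no change
So after all 4 constraints: D(Z) = {2}

Answer: {2}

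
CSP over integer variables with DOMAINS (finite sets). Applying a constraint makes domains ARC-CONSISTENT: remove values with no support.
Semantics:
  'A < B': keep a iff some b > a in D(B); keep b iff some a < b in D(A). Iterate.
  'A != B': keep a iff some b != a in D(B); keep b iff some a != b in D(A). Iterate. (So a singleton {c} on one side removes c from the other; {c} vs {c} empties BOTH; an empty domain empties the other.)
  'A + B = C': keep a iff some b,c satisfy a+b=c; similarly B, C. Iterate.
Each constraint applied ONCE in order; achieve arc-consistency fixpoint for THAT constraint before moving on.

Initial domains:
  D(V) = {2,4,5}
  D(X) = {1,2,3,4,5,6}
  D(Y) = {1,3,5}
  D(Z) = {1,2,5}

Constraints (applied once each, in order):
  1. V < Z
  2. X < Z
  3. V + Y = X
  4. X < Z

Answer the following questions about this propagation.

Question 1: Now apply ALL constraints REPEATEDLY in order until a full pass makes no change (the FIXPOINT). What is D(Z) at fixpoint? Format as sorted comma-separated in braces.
pass 0 (initial): D(Z)={1,2,5}
pass 1: V {2,4,5}->{2}; X {1,2,3,4,5,6}->{3}; Y {1,3,5}->{1}; Z {1,2,5}->{5}
pass 2: no change
Fixpoint after 2 passes: D(Z) = {5}

Answer: {5}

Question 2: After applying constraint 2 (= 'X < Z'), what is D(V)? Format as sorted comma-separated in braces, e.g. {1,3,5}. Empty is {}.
Answer: {2,4}

Derivation:
Constraint 1 (V < Z) on D(V)={2,4,5} D(Z)={1,2,5}: V {2,4,5}->{2,4}; Z {1,2,5}->{5}
Constraint 2 (X < Z) on D(X)={1,2,3,4,5,6} D(Z)={5}: X {1,2,3,4,5,6}->{1,2,3,4}
So after constraint 2: D(V) = {2,4}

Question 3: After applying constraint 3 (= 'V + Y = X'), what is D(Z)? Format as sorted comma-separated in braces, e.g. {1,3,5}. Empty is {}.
Answer: {5}

Derivation:
Constraint 1 (V < Z) on D(V)={2,4,5} D(Z)={1,2,5}: V {2,4,5}->{2,4}; Z {1,2,5}->{5}
Constraint 2 (X < Z) on D(X)={1,2,3,4,5,6} D(Z)={5}: X {1,2,3,4,5,6}->{1,2,3,4}
Constraint 3 (V + Y = X) on D(V)={2,4} D(Y)={1,3,5} D(X)={1,2,3,4}: V {2,4}->{2}; Y {1,3,5}->{1}; X {1,2,3,4}->{3}
So after constraint 3: D(Z) = {5}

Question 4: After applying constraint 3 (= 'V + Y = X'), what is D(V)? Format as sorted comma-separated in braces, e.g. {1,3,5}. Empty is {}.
Answer: {2}

Derivation:
Constraint 1 (V < Z) on D(V)={2,4,5} D(Z)={1,2,5}: V {2,4,5}->{2,4}; Z {1,2,5}->{5}
Constraint 2 (X < Z) on D(X)={1,2,3,4,5,6} D(Z)={5}: X {1,2,3,4,5,6}->{1,2,3,4}
Constraint 3 (V + Y = X) on D(V)={2,4} D(Y)={1,3,5} D(X)={1,2,3,4}: V {2,4}->{2}; Y {1,3,5}->{1}; X {1,2,3,4}->{3}
So after constraint 3: D(V) = {2}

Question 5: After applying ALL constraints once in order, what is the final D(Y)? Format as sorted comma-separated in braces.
Answer: {1}

Derivation:
Constraint 1 (V < Z) on D(V)={2,4,5} D(Z)={1,2,5}: V {2,4,5}->{2,4}; Z {1,2,5}->{5}
Constraint 2 (X < Z) on D(X)={1,2,3,4,5,6} D(Z)={5}: X {1,2,3,4,5,6}->{1,2,3,4}
Constraint 3 (V + Y = X) on D(V)={2,4} D(Y)={1,3,5} D(X)={1,2,3,4}: V {2,4}->{2}; Y {1,3,5}->{1}; X {1,2,3,4}->{3}
Constraint 4 (X < Z) on D(X)={3} D(Z)={5}: no change
So after all 4 constraints: D(Y) = {1}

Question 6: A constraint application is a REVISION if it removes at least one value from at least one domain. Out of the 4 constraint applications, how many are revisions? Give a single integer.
Answer: 3

Derivation:
Constraint 1 (V < Z) on D(V)={2,4,5} D(Z)={1,2,5}: V {2,4,5}->{2,4}; Z {1,2,5}->{5} => REVISION
Constraint 2 (X < Z) on D(X)={1,2,3,4,5,6} D(Z)={5}: X {1,2,3,4,5,6}->{1,2,3,4} => REVISION
Constraint 3 (V + Y = X) on D(V)={2,4} D(Y)={1,3,5} D(X)={1,2,3,4}: V {2,4}->{2}; Y {1,3,5}->{1}; X {1,2,3,4}->{3} => REVISION
Constraint 4 (X < Z) on D(X)={3} D(Z)={5}: no change => not a revision
Total revisions = 3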